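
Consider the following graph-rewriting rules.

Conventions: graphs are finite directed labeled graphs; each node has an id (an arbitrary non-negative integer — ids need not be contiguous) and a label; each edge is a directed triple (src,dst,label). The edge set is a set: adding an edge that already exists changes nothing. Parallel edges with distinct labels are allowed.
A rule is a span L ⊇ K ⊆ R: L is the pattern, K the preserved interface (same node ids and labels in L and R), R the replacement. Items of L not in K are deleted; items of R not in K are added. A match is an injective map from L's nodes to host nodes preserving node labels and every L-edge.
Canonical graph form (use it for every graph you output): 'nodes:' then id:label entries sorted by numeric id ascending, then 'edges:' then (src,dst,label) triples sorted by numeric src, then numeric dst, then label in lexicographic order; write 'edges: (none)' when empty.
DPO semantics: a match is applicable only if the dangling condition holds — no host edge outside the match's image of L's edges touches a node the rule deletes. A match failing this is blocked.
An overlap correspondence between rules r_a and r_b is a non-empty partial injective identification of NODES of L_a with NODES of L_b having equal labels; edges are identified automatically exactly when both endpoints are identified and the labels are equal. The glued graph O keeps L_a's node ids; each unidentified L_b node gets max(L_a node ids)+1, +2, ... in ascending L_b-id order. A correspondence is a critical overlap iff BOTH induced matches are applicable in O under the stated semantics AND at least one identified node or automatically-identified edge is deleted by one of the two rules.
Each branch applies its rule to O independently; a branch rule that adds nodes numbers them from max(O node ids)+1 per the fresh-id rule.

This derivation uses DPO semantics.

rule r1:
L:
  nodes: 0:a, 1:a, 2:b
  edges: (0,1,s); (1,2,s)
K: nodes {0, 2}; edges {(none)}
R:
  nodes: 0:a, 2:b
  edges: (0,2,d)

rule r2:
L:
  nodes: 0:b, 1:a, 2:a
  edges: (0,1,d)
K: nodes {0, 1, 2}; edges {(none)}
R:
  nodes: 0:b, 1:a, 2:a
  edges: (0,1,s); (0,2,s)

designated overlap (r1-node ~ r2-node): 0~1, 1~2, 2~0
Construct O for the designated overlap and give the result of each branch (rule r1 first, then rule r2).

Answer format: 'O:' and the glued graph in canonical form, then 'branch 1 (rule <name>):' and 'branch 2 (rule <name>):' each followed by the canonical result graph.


O:
nodes: 0:a, 1:a, 2:b
edges: (0,1,s); (1,2,s); (2,0,d)
branch 1 (rule r1):
nodes: 0:a, 2:b
edges: (0,2,d); (2,0,d)
branch 2 (rule r2):
nodes: 0:a, 1:a, 2:b
edges: (0,1,s); (1,2,s); (2,0,s); (2,1,s)


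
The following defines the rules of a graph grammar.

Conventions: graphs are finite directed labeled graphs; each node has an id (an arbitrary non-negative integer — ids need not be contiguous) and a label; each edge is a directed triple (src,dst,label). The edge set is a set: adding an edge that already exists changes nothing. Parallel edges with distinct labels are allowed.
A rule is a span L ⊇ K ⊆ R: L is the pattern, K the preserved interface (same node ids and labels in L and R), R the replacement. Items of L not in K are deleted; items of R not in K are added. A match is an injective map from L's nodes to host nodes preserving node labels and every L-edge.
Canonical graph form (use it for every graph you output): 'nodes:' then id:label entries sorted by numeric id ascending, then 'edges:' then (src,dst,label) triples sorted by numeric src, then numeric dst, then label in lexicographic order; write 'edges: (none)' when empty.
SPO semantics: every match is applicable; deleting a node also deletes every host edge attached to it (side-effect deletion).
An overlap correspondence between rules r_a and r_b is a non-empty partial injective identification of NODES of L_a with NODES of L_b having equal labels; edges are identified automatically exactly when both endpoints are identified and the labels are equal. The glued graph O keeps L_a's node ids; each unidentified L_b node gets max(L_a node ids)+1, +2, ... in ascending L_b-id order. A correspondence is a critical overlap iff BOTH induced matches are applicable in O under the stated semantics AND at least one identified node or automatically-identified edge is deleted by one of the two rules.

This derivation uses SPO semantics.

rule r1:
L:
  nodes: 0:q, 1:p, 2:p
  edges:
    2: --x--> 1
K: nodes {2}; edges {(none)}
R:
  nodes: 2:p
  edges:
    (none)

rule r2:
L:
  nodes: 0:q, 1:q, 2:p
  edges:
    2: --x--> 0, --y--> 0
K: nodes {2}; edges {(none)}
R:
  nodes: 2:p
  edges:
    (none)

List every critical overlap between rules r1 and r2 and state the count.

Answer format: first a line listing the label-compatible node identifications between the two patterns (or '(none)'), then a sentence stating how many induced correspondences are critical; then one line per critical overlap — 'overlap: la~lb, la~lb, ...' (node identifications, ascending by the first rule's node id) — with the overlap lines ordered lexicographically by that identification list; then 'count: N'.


label-compatible node identifications between L(r1) and L(r2): 0~0, 0~1, 1~2, 2~2
7 of the induced correspondences are critical overlaps of r1 and r2.
overlap: 0~0
overlap: 0~0, 1~2
overlap: 0~0, 2~2
overlap: 0~1
overlap: 0~1, 1~2
overlap: 0~1, 2~2
overlap: 1~2
count: 7


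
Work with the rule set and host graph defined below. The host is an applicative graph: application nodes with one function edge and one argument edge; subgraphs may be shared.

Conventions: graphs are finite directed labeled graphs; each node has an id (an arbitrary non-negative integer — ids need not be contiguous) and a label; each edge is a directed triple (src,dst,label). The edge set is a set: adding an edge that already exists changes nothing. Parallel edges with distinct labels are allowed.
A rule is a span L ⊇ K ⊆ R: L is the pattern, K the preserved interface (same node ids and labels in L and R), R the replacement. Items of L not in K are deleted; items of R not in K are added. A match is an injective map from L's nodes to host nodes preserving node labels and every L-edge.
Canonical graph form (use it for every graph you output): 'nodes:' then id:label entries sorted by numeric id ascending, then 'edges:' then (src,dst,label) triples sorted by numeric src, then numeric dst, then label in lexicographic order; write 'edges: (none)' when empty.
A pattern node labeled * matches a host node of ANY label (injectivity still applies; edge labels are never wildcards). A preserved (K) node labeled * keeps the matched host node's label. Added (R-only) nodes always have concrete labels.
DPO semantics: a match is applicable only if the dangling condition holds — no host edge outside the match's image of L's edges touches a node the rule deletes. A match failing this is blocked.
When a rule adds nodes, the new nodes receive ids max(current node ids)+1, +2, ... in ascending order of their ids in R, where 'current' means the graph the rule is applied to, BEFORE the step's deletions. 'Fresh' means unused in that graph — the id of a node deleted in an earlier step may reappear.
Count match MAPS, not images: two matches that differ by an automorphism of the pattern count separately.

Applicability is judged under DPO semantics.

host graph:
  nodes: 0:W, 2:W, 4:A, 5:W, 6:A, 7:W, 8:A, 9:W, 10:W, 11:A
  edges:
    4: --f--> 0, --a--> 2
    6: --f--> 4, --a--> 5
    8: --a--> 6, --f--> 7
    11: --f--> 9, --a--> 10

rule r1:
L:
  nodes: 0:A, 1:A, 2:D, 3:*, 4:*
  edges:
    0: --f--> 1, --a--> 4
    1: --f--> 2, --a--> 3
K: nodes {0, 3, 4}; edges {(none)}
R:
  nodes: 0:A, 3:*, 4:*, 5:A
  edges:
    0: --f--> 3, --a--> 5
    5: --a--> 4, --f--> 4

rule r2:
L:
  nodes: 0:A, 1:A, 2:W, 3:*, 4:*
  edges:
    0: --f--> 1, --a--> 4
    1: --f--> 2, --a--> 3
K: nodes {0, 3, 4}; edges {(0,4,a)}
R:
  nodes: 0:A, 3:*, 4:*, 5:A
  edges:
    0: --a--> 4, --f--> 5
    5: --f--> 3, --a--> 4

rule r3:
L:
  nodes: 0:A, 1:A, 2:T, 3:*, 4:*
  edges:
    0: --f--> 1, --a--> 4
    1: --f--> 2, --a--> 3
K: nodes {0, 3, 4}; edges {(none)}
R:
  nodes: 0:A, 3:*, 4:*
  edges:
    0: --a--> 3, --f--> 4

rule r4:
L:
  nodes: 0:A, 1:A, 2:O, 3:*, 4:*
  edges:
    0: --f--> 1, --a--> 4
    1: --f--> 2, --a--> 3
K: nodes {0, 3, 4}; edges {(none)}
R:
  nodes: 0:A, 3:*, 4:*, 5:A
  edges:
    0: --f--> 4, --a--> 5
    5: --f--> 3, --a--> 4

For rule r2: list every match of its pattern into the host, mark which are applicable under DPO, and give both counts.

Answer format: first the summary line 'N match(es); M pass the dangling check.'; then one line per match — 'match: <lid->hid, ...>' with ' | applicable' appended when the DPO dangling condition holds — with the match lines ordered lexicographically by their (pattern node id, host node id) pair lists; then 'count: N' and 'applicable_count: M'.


1 match(es); 1 pass the dangling check.
match: 0->6, 1->4, 2->0, 3->2, 4->5 | applicable
count: 1
applicable_count: 1


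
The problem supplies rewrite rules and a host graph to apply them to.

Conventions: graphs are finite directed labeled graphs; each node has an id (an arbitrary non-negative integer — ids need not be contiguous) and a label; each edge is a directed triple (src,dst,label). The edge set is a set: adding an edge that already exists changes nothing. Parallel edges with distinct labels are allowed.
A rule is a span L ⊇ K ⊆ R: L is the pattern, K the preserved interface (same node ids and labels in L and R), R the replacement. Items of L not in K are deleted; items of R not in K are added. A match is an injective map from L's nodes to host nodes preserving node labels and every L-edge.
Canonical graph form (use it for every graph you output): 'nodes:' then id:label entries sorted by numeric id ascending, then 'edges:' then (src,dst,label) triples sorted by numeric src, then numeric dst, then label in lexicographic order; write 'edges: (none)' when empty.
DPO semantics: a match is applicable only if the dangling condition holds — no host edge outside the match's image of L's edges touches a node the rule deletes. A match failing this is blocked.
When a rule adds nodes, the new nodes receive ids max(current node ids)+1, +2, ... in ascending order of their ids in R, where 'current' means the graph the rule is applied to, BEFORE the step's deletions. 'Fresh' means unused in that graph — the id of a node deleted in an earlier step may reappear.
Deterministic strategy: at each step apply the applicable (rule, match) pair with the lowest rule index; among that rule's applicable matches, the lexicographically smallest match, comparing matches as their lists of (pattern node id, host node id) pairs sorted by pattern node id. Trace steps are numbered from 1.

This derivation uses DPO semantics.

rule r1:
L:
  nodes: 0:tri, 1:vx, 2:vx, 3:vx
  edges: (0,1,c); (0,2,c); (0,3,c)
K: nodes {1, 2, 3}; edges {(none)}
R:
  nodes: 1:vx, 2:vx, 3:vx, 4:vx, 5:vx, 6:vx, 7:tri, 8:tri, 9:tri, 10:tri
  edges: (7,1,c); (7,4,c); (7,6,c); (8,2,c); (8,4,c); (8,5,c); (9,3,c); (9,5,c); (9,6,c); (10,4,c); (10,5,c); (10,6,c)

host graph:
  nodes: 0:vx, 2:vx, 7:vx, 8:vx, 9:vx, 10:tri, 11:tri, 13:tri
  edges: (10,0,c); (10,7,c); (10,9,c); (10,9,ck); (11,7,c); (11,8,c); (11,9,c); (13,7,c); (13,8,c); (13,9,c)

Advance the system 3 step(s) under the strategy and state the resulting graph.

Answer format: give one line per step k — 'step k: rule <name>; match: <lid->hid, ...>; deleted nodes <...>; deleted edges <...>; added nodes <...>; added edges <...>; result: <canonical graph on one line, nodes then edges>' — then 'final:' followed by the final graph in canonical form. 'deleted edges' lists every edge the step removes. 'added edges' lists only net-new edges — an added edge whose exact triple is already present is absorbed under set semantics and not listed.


step 1: rule r1; match: 0->11, 1->7, 2->8, 3->9; deleted nodes 11; deleted edges (11,7,c); (11,8,c); (11,9,c); added nodes 14, 15, 16, 17, 18, 19, 20; added edges (17,7,c); (17,14,c); (17,16,c); (18,8,c); (18,14,c); (18,15,c); (19,9,c); (19,15,c); (19,16,c); (20,14,c); (20,15,c); (20,16,c); result: nodes: 0:vx, 2:vx, 7:vx, 8:vx, 9:vx, 10:tri, 13:tri, 14:vx, 15:vx, 16:vx, 17:tri, 18:tri, 19:tri, 20:tri edges: (10,0,c); (10,7,c); (10,9,c); (10,9,ck); (13,7,c); (13,8,c); (13,9,c); (17,7,c); (17,14,c); (17,16,c); (18,8,c); (18,14,c); (18,15,c); (19,9,c); (19,15,c); (19,16,c); (20,14,c); (20,15,c); (20,16,c)
step 2: rule r1; match: 0->13, 1->7, 2->8, 3->9; deleted nodes 13; deleted edges (13,7,c); (13,8,c); (13,9,c); added nodes 21, 22, 23, 24, 25, 26, 27; added edges (24,7,c); (24,21,c); (24,23,c); (25,8,c); (25,21,c); (25,22,c); (26,9,c); (26,22,c); (26,23,c); (27,21,c); (27,22,c); (27,23,c); result: nodes: 0:vx, 2:vx, 7:vx, 8:vx, 9:vx, 10:tri, 14:vx, 15:vx, 16:vx, 17:tri, 18:tri, 19:tri, 20:tri, 21:vx, 22:vx, 23:vx, 24:tri, 25:tri, 26:tri, 27:tri edges: (10,0,c); (10,7,c); (10,9,c); (10,9,ck); (17,7,c); (17,14,c); (17,16,c); (18,8,c); (18,14,c); (18,15,c); (19,9,c); (19,15,c); (19,16,c); (20,14,c); (20,15,c); (20,16,c); (24,7,c); (24,21,c); (24,23,c); (25,8,c); (25,21,c); (25,22,c); (26,9,c); (26,22,c); (26,23,c); (27,21,c); (27,22,c); (27,23,c)
step 3: rule r1; match: 0->17, 1->7, 2->14, 3->16; deleted nodes 17; deleted edges (17,7,c); (17,14,c); (17,16,c); added nodes 28, 29, 30, 31, 32, 33, 34; added edges (31,7,c); (31,28,c); (31,30,c); (32,14,c); (32,28,c); (32,29,c); (33,16,c); (33,29,c); (33,30,c); (34,28,c); (34,29,c); (34,30,c); result: nodes: 0:vx, 2:vx, 7:vx, 8:vx, 9:vx, 10:tri, 14:vx, 15:vx, 16:vx, 18:tri, 19:tri, 20:tri, 21:vx, 22:vx, 23:vx, 24:tri, 25:tri, 26:tri, 27:tri, 28:vx, 29:vx, 30:vx, 31:tri, 32:tri, 33:tri, 34:tri edges: (10,0,c); (10,7,c); (10,9,c); (10,9,ck); (18,8,c); (18,14,c); (18,15,c); (19,9,c); (19,15,c); (19,16,c); (20,14,c); (20,15,c); (20,16,c); (24,7,c); (24,21,c); (24,23,c); (25,8,c); (25,21,c); (25,22,c); (26,9,c); (26,22,c); (26,23,c); (27,21,c); (27,22,c); (27,23,c); (31,7,c); (31,28,c); (31,30,c); (32,14,c); (32,28,c); (32,29,c); (33,16,c); (33,29,c); (33,30,c); (34,28,c); (34,29,c); (34,30,c)
final:
nodes: 0:vx, 2:vx, 7:vx, 8:vx, 9:vx, 10:tri, 14:vx, 15:vx, 16:vx, 18:tri, 19:tri, 20:tri, 21:vx, 22:vx, 23:vx, 24:tri, 25:tri, 26:tri, 27:tri, 28:vx, 29:vx, 30:vx, 31:tri, 32:tri, 33:tri, 34:tri
edges: (10,0,c); (10,7,c); (10,9,c); (10,9,ck); (18,8,c); (18,14,c); (18,15,c); (19,9,c); (19,15,c); (19,16,c); (20,14,c); (20,15,c); (20,16,c); (24,7,c); (24,21,c); (24,23,c); (25,8,c); (25,21,c); (25,22,c); (26,9,c); (26,22,c); (26,23,c); (27,21,c); (27,22,c); (27,23,c); (31,7,c); (31,28,c); (31,30,c); (32,14,c); (32,28,c); (32,29,c); (33,16,c); (33,29,c); (33,30,c); (34,28,c); (34,29,c); (34,30,c)


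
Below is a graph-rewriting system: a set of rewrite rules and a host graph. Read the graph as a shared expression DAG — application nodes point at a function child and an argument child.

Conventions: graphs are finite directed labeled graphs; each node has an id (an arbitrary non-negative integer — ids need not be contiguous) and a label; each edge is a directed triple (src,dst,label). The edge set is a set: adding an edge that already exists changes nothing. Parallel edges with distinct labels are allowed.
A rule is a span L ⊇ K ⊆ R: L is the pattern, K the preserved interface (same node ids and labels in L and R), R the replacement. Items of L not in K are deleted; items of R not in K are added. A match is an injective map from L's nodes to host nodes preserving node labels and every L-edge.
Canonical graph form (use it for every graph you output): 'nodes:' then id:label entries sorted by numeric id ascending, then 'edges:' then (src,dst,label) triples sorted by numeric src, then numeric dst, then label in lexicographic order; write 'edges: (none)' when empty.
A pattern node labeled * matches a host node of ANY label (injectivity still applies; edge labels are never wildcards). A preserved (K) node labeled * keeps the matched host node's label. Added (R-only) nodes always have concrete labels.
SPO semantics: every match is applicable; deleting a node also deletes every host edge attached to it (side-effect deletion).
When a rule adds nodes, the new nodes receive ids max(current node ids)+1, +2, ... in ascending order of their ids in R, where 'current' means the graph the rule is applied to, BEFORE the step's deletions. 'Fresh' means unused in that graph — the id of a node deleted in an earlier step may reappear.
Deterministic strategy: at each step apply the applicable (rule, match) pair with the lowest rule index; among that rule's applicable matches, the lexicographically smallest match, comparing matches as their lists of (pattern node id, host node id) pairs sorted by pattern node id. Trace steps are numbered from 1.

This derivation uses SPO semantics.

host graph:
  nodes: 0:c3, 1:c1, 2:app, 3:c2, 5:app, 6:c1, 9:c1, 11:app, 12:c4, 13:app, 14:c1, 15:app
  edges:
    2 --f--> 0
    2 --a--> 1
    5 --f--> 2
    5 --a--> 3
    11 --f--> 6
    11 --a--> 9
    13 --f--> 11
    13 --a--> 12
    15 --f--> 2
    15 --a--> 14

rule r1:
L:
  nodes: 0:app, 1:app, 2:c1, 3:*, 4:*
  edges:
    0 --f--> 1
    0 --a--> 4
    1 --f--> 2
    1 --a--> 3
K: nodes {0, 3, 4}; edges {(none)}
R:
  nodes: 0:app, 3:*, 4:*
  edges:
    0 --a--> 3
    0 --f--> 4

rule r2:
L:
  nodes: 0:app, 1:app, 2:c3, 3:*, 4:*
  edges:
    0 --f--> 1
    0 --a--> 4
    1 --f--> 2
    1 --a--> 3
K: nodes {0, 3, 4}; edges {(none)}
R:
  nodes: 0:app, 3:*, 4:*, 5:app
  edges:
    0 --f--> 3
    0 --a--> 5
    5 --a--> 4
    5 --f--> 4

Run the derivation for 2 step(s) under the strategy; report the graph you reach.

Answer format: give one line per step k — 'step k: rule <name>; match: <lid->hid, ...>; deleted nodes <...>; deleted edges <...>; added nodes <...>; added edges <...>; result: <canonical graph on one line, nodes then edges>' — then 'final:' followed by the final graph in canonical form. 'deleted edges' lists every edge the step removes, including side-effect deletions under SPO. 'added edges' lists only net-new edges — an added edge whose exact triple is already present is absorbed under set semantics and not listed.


step 1: rule r1; match: 0->13, 1->11, 2->6, 3->9, 4->12; deleted nodes 6, 11; deleted edges (11,6,f); (11,9,a); (13,11,f); (13,12,a); added nodes (none); added edges (13,9,a); (13,12,f); result: nodes: 0:c3, 1:c1, 2:app, 3:c2, 5:app, 9:c1, 12:c4, 13:app, 14:c1, 15:app edges: (2,0,f); (2,1,a); (5,2,f); (5,3,a); (13,9,a); (13,12,f); (15,2,f); (15,14,a)
step 2: rule r2; match: 0->5, 1->2, 2->0, 3->1, 4->3; deleted nodes 0, 2; deleted edges (2,0,f); (2,1,a); (5,2,f); (5,3,a); (15,2,f); added nodes 16; added edges (5,1,f); (5,16,a); (16,3,a); (16,3,f); result: nodes: 1:c1, 3:c2, 5:app, 9:c1, 12:c4, 13:app, 14:c1, 15:app, 16:app edges: (5,1,f); (5,16,a); (13,9,a); (13,12,f); (15,14,a); (16,3,a); (16,3,f)
final:
nodes: 1:c1, 3:c2, 5:app, 9:c1, 12:c4, 13:app, 14:c1, 15:app, 16:app
edges: (5,1,f); (5,16,a); (13,9,a); (13,12,f); (15,14,a); (16,3,a); (16,3,f)


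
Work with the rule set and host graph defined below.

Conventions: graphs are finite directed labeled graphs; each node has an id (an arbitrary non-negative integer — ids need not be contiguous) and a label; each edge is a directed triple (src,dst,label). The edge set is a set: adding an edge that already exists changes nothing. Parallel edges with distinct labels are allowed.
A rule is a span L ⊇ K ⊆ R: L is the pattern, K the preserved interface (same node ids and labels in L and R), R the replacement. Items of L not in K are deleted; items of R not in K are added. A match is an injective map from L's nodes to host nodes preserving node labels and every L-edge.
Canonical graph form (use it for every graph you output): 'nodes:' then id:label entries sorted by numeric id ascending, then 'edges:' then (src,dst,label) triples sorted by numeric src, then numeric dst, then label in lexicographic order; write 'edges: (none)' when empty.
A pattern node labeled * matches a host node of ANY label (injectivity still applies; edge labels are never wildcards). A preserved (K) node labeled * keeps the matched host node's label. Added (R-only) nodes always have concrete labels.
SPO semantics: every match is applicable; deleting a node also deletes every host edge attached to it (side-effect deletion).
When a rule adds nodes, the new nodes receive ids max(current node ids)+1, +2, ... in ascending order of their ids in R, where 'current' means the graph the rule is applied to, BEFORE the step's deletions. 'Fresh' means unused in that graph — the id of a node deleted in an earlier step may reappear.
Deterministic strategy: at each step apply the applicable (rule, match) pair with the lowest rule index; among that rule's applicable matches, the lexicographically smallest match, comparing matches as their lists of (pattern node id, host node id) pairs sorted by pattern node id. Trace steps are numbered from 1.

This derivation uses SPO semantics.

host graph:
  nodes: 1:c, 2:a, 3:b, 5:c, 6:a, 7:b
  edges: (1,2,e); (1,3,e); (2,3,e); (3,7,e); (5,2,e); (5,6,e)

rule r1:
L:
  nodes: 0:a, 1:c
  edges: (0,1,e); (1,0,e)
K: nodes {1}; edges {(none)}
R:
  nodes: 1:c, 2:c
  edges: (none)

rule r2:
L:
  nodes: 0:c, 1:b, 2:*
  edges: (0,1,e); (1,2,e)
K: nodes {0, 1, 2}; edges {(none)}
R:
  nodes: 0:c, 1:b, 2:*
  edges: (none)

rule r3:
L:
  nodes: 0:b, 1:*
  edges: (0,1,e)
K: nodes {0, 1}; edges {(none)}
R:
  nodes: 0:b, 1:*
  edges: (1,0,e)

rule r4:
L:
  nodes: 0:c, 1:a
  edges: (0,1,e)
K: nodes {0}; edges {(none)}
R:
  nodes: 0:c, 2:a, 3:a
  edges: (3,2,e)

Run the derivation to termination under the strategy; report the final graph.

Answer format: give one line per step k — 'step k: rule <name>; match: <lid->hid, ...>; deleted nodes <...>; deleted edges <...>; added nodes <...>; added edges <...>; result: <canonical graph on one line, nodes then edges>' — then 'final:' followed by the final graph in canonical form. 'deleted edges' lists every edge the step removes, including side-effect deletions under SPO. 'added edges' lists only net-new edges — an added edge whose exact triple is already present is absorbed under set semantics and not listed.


step 1: rule r2; match: 0->1, 1->3, 2->7; deleted nodes (none); deleted edges (1,3,e); (3,7,e); added nodes (none); added edges (none); result: nodes: 1:c, 2:a, 3:b, 5:c, 6:a, 7:b edges: (1,2,e); (2,3,e); (5,2,e); (5,6,e)
step 2: rule r4; match: 0->1, 1->2; deleted nodes 2; deleted edges (1,2,e); (2,3,e); (5,2,e); added nodes 8, 9; added edges (9,8,e); result: nodes: 1:c, 3:b, 5:c, 6:a, 7:b, 8:a, 9:a edges: (5,6,e); (9,8,e)
step 3: rule r4; match: 0->5, 1->6; deleted nodes 6; deleted edges (5,6,e); added nodes 10, 11; added edges (11,10,e); result: nodes: 1:c, 3:b, 5:c, 7:b, 8:a, 9:a, 10:a, 11:a edges: (9,8,e); (11,10,e)
final:
nodes: 1:c, 3:b, 5:c, 7:b, 8:a, 9:a, 10:a, 11:a
edges: (9,8,e); (11,10,e)


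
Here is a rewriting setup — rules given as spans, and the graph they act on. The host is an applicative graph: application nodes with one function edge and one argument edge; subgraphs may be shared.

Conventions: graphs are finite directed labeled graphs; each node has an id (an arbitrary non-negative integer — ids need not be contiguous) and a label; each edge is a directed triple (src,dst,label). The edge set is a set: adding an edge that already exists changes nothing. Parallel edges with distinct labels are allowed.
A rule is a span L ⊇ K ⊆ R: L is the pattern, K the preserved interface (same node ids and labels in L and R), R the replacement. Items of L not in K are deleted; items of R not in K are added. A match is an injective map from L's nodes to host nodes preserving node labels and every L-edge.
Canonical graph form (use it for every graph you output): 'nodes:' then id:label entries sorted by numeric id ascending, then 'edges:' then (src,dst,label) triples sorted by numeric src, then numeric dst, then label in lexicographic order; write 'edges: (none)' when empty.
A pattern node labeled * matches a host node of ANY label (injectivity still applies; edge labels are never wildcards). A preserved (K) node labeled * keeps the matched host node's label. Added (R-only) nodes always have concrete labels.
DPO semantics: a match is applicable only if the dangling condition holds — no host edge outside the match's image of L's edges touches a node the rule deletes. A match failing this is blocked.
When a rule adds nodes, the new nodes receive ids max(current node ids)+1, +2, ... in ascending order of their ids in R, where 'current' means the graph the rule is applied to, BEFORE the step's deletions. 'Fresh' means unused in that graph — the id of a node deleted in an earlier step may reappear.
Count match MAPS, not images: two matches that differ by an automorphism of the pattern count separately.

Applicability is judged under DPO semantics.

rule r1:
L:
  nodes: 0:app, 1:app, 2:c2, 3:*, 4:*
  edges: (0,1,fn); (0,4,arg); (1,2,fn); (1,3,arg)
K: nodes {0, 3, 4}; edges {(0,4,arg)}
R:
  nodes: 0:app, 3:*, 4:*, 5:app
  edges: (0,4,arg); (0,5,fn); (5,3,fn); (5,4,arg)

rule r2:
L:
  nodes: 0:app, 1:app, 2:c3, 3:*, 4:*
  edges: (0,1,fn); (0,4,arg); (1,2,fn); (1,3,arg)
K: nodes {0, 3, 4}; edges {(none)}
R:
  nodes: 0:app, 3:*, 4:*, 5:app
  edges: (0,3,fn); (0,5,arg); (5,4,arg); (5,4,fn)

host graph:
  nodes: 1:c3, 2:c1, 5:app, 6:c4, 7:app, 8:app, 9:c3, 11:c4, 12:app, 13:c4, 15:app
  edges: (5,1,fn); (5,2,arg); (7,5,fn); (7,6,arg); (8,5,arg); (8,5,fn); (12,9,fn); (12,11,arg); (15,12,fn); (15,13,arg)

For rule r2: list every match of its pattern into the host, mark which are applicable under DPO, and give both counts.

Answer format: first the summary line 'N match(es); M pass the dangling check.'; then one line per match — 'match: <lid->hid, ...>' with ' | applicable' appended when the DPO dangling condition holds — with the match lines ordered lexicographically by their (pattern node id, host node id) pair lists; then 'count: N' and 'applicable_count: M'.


2 match(es); 1 pass the dangling check.
match: 0->7, 1->5, 2->1, 3->2, 4->6
match: 0->15, 1->12, 2->9, 3->11, 4->13 | applicable
count: 2
applicable_count: 1


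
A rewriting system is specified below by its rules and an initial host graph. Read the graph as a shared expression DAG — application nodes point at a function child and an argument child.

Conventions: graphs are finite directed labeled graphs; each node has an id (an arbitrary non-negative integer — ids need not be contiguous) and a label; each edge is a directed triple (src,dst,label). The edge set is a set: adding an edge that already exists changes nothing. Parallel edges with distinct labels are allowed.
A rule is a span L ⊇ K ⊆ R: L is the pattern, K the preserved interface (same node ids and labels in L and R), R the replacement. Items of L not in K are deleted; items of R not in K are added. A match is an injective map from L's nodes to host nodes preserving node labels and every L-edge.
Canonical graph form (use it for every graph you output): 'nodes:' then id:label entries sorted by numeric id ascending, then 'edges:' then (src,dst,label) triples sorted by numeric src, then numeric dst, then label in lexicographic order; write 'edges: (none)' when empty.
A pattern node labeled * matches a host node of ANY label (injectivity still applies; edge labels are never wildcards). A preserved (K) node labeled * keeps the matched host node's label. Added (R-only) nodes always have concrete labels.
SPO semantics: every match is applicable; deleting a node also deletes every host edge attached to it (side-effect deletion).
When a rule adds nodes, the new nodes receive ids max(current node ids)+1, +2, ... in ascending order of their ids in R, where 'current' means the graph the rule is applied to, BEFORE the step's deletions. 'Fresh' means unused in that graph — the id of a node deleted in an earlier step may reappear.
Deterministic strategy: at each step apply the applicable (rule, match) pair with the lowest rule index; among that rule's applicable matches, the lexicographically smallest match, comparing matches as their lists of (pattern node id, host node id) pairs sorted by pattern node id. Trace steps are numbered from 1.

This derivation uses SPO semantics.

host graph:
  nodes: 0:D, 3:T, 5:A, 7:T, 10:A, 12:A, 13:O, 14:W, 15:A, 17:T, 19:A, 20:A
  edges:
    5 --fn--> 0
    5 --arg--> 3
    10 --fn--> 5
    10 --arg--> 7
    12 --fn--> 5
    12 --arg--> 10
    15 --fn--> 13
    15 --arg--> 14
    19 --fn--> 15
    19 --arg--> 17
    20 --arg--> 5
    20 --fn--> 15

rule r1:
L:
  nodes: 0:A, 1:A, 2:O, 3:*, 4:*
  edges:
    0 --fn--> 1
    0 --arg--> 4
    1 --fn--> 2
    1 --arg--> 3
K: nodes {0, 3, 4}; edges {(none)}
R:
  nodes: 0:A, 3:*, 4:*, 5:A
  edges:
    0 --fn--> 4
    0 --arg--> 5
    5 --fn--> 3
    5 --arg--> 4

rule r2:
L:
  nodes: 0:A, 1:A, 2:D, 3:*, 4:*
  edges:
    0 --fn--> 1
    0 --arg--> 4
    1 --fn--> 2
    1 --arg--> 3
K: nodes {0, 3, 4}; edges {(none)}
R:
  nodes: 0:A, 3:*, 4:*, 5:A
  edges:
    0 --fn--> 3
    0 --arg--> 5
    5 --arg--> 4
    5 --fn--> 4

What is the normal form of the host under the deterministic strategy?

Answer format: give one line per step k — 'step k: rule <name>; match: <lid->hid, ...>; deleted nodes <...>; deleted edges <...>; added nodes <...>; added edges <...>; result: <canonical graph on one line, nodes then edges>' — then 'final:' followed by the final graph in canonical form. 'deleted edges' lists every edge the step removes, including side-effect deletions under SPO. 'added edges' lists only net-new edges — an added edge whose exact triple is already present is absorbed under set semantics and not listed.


step 1: rule r1; match: 0->19, 1->15, 2->13, 3->14, 4->17; deleted nodes 13, 15; deleted edges (15,13,fn); (15,14,arg); (19,15,fn); (19,17,arg); (20,15,fn); added nodes 21; added edges (19,17,fn); (19,21,arg); (21,14,fn); (21,17,arg); result: nodes: 0:D, 3:T, 5:A, 7:T, 10:A, 12:A, 14:W, 17:T, 19:A, 20:A, 21:A edges: (5,0,fn); (5,3,arg); (10,5,fn); (10,7,arg); (12,5,fn); (12,10,arg); (19,17,fn); (19,21,arg); (20,5,arg); (21,14,fn); (21,17,arg)
step 2: rule r2; match: 0->10, 1->5, 2->0, 3->3, 4->7; deleted nodes 0, 5; deleted edges (5,0,fn); (5,3,arg); (10,5,fn); (10,7,arg); (12,5,fn); (20,5,arg); added nodes 22; added edges (10,3,fn); (10,22,arg); (22,7,arg); (22,7,fn); result: nodes: 3:T, 7:T, 10:A, 12:A, 14:W, 17:T, 19:A, 20:A, 21:A, 22:A edges: (10,3,fn); (10,22,arg); (12,10,arg); (19,17,fn); (19,21,arg); (21,14,fn); (21,17,arg); (22,7,arg); (22,7,fn)
final:
nodes: 3:T, 7:T, 10:A, 12:A, 14:W, 17:T, 19:A, 20:A, 21:A, 22:A
edges: (10,3,fn); (10,22,arg); (12,10,arg); (19,17,fn); (19,21,arg); (21,14,fn); (21,17,arg); (22,7,arg); (22,7,fn)


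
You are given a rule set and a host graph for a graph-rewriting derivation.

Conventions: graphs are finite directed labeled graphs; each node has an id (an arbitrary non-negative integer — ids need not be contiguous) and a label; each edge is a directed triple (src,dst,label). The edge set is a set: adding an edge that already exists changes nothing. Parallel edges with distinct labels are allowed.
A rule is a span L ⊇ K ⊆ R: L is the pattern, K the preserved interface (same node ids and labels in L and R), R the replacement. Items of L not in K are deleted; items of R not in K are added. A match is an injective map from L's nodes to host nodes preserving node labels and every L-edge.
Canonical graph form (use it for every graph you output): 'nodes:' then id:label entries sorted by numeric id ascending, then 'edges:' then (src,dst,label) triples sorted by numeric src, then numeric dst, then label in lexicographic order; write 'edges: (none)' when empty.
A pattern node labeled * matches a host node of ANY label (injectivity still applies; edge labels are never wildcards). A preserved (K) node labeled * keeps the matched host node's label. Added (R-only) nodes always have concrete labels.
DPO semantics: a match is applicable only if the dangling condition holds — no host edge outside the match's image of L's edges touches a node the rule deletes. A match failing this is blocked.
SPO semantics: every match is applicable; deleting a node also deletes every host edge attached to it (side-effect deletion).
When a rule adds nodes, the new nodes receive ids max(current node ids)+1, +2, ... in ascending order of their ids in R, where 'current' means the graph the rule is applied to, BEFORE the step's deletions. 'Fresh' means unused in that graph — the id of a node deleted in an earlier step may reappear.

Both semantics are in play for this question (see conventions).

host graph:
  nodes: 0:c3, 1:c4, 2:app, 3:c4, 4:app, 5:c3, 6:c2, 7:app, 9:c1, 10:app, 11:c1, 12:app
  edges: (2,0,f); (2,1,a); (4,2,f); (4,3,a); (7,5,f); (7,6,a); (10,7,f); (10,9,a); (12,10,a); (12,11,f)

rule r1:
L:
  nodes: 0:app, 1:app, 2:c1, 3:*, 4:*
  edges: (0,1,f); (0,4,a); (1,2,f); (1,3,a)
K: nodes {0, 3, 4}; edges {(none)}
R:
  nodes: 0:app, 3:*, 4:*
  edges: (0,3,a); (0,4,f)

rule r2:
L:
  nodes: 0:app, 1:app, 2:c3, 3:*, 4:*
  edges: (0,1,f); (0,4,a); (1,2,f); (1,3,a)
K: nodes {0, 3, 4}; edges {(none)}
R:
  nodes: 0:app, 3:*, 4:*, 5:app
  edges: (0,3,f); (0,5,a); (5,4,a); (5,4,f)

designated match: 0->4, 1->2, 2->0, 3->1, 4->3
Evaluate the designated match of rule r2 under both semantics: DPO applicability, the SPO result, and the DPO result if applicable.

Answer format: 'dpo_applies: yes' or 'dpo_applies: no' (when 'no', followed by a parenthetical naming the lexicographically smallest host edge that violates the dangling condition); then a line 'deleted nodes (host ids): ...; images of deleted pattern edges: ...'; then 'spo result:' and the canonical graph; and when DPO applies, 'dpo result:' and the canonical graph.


dpo_applies: yes
deleted nodes (host ids): 0, 2; images of deleted pattern edges: (2,0,f); (2,1,a); (4,2,f); (4,3,a)
spo result:
nodes: 1:c4, 3:c4, 4:app, 5:c3, 6:c2, 7:app, 9:c1, 10:app, 11:c1, 12:app, 13:app
edges: (4,1,f); (4,13,a); (7,5,f); (7,6,a); (10,7,f); (10,9,a); (12,10,a); (12,11,f); (13,3,a); (13,3,f)
dpo result:
nodes: 1:c4, 3:c4, 4:app, 5:c3, 6:c2, 7:app, 9:c1, 10:app, 11:c1, 12:app, 13:app
edges: (4,1,f); (4,13,a); (7,5,f); (7,6,a); (10,7,f); (10,9,a); (12,10,a); (12,11,f); (13,3,a); (13,3,f)


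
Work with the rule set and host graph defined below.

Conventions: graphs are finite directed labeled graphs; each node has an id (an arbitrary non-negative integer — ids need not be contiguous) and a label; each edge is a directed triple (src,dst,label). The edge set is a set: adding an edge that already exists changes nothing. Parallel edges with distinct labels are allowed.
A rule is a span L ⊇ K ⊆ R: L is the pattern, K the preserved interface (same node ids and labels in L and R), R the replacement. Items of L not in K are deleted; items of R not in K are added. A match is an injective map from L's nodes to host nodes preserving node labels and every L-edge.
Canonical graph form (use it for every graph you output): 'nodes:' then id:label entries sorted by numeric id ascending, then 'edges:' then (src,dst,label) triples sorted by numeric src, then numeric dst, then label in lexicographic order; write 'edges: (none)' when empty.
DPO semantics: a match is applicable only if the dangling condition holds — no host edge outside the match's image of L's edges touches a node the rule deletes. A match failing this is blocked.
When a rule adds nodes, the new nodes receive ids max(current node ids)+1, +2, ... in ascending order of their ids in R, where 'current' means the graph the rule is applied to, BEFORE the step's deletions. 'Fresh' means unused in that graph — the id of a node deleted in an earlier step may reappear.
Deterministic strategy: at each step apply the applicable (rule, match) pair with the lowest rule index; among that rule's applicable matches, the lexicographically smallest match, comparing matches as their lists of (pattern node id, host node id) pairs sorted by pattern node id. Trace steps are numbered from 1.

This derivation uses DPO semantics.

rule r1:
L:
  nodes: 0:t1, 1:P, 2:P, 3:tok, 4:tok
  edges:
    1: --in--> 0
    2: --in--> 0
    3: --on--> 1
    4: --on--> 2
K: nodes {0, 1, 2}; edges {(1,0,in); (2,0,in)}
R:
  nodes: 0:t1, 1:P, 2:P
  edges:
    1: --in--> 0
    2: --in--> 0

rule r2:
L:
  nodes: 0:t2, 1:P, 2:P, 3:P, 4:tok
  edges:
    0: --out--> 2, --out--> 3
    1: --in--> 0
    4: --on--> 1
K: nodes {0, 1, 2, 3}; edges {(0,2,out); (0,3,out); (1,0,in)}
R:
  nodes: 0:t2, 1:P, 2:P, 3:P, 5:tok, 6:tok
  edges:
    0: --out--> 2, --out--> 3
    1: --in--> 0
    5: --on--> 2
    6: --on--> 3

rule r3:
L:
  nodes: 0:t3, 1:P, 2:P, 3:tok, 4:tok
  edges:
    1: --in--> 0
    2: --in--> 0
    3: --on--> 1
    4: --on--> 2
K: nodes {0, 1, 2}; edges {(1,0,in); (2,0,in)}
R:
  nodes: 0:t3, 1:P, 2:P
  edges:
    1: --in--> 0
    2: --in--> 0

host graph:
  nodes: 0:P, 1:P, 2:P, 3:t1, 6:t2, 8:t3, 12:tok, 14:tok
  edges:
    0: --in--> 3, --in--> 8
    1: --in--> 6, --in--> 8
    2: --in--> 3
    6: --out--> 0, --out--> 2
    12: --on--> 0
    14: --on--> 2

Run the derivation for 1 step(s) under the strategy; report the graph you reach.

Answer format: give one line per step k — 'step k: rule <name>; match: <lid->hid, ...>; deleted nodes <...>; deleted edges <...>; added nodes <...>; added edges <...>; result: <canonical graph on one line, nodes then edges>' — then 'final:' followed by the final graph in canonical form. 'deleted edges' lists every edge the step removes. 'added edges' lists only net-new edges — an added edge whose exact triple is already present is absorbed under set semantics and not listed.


step 1: rule r1; match: 0->3, 1->0, 2->2, 3->12, 4->14; deleted nodes 12, 14; deleted edges (12,0,on); (14,2,on); added nodes (none); added edges (none); result: nodes: 0:P, 1:P, 2:P, 3:t1, 6:t2, 8:t3 edges: (0,3,in); (0,8,in); (1,6,in); (1,8,in); (2,3,in); (6,0,out); (6,2,out)
final:
nodes: 0:P, 1:P, 2:P, 3:t1, 6:t2, 8:t3
edges: (0,3,in); (0,8,in); (1,6,in); (1,8,in); (2,3,in); (6,0,out); (6,2,out)


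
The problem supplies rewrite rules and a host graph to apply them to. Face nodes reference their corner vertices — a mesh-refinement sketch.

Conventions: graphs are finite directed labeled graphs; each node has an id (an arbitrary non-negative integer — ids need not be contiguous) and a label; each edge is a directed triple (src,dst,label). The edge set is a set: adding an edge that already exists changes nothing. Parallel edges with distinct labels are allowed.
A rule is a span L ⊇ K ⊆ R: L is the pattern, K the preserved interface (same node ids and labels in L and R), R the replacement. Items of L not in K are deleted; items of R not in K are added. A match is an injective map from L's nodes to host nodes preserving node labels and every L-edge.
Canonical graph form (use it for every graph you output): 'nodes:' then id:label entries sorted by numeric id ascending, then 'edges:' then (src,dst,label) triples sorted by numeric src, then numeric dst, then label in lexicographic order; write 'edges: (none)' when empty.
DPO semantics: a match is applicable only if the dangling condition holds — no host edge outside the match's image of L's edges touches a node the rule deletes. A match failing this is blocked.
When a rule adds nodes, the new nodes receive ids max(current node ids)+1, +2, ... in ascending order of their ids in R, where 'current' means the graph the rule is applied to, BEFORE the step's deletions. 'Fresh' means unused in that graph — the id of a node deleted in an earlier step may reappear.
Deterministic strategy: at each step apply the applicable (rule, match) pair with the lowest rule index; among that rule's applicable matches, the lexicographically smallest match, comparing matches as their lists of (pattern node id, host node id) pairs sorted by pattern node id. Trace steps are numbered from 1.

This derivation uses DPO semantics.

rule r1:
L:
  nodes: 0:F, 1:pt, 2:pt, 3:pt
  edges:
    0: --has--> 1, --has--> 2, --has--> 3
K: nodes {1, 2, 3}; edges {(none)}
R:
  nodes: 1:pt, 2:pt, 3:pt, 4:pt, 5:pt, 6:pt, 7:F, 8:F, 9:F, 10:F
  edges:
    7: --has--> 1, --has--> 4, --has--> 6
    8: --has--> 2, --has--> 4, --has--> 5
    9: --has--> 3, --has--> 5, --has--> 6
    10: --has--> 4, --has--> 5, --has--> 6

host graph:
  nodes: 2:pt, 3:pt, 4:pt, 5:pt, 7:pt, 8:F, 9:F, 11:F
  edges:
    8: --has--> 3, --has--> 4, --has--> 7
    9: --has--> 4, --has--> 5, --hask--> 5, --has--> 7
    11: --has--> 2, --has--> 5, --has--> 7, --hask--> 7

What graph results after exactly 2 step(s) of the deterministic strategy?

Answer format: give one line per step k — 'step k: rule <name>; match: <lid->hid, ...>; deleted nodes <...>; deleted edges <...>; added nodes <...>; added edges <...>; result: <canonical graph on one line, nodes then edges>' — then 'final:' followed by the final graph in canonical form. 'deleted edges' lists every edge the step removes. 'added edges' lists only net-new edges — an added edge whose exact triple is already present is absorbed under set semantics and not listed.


step 1: rule r1; match: 0->8, 1->3, 2->4, 3->7; deleted nodes 8; deleted edges (8,3,has); (8,4,has); (8,7,has); added nodes 12, 13, 14, 15, 16, 17, 18; added edges (15,3,has); (15,12,has); (15,14,has); (16,4,has); (16,12,has); (16,13,has); (17,7,has); (17,13,has); (17,14,has); (18,12,has); (18,13,has); (18,14,has); result: nodes: 2:pt, 3:pt, 4:pt, 5:pt, 7:pt, 9:F, 11:F, 12:pt, 13:pt, 14:pt, 15:F, 16:F, 17:F, 18:F edges: (9,4,has); (9,5,has); (9,5,hask); (9,7,has); (11,2,has); (11,5,has); (11,7,has); (11,7,hask); (15,3,has); (15,12,has); (15,14,has); (16,4,has); (16,12,has); (16,13,has); (17,7,has); (17,13,has); (17,14,has); (18,12,has); (18,13,has); (18,14,has)
step 2: rule r1; match: 0->15, 1->3, 2->12, 3->14; deleted nodes 15; deleted edges (15,3,has); (15,12,has); (15,14,has); added nodes 19, 20, 21, 22, 23, 24, 25; added edges (22,3,has); (22,19,has); (22,21,has); (23,12,has); (23,19,has); (23,20,has); (24,14,has); (24,20,has); (24,21,has); (25,19,has); (25,20,has); (25,21,has); result: nodes: 2:pt, 3:pt, 4:pt, 5:pt, 7:pt, 9:F, 11:F, 12:pt, 13:pt, 14:pt, 16:F, 17:F, 18:F, 19:pt, 20:pt, 21:pt, 22:F, 23:F, 24:F, 25:F edges: (9,4,has); (9,5,has); (9,5,hask); (9,7,has); (11,2,has); (11,5,has); (11,7,has); (11,7,hask); (16,4,has); (16,12,has); (16,13,has); (17,7,has); (17,13,has); (17,14,has); (18,12,has); (18,13,has); (18,14,has); (22,3,has); (22,19,has); (22,21,has); (23,12,has); (23,19,has); (23,20,has); (24,14,has); (24,20,has); (24,21,has); (25,19,has); (25,20,has); (25,21,has)
final:
nodes: 2:pt, 3:pt, 4:pt, 5:pt, 7:pt, 9:F, 11:F, 12:pt, 13:pt, 14:pt, 16:F, 17:F, 18:F, 19:pt, 20:pt, 21:pt, 22:F, 23:F, 24:F, 25:F
edges: (9,4,has); (9,5,has); (9,5,hask); (9,7,has); (11,2,has); (11,5,has); (11,7,has); (11,7,hask); (16,4,has); (16,12,has); (16,13,has); (17,7,has); (17,13,has); (17,14,has); (18,12,has); (18,13,has); (18,14,has); (22,3,has); (22,19,has); (22,21,has); (23,12,has); (23,19,has); (23,20,has); (24,14,has); (24,20,has); (24,21,has); (25,19,has); (25,20,has); (25,21,has)
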